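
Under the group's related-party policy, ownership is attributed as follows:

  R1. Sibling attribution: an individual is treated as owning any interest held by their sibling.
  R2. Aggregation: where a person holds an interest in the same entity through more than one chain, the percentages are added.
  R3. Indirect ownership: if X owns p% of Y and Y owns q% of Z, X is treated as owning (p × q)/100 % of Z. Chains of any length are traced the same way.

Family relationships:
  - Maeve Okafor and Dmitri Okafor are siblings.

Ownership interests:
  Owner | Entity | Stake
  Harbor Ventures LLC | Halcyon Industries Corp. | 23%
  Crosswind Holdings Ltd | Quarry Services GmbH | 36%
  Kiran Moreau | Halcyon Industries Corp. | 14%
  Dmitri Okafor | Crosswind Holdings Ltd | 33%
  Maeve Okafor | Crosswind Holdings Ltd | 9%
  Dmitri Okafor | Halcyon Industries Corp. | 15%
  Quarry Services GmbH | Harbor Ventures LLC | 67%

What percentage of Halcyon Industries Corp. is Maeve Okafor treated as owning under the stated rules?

By sibling attribution (R1), Maeve Okafor is treated as also owning Dmitri Okafor's interest in Crosswind Holdings Ltd, giving 9% + 33% = 42%.
By sibling attribution (R1), Maeve Okafor is treated as owning Dmitri Okafor's 15% interest in Halcyon Industries Corp.
Chain via Crosswind Holdings Ltd → Quarry Services GmbH → Harbor Ventures LLC (R3): 42% × 36% × 67% × 23% = 2.329992% of Halcyon Industries Corp.
Direct interest in Halcyon Industries Corp: 15%.
Aggregating (R2): 2.329992% + 15% = 17.329992%.

17.329992%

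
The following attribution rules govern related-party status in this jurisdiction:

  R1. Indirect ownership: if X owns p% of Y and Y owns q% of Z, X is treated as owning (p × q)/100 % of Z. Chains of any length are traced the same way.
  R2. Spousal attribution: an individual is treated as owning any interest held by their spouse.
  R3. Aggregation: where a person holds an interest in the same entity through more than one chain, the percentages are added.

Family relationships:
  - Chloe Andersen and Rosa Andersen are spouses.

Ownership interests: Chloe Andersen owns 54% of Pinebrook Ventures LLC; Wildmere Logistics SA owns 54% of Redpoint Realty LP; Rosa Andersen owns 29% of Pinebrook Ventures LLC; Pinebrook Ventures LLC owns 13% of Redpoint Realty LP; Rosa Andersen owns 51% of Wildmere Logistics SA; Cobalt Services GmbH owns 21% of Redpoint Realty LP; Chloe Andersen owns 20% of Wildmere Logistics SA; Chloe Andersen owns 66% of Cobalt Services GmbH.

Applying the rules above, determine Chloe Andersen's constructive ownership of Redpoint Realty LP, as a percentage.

By spousal attribution (R2), Chloe Andersen is treated as also owning Rosa Andersen's interest in Wildmere Logistics SA, giving 20% + 51% = 71%.
By spousal attribution (R2), Chloe Andersen is treated as also owning Rosa Andersen's interest in Pinebrook Ventures LLC, giving 54% + 29% = 83%.
Chain via Cobalt Services GmbH (R1): 66% × 21% = 13.86% of Redpoint Realty LP.
Chain via Wildmere Logistics SA (R1): 71% × 54% = 38.34% of Redpoint Realty LP.
Chain via Pinebrook Ventures LLC (R1): 83% × 13% = 10.79% of Redpoint Realty LP.
Aggregating (R3): 13.86% + 38.34% + 10.79% = 62.99%.

62.99%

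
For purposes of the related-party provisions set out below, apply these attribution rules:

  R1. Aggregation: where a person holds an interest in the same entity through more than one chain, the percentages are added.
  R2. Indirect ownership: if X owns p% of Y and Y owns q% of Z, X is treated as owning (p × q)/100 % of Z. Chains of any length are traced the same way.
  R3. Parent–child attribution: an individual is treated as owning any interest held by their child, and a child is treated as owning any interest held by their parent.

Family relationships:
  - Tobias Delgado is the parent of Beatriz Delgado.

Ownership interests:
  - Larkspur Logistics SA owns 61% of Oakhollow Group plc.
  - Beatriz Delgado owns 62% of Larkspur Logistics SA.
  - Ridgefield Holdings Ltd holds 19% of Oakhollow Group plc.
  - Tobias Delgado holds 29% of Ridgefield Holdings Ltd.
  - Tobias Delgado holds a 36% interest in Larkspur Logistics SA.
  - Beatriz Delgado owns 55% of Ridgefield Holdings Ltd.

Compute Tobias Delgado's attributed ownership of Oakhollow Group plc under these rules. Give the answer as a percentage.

By parent–child attribution (R3), Tobias Delgado is treated as also owning Beatriz Delgado's interest in Ridgefield Holdings Ltd, giving 29% + 55% = 84%.
By parent–child attribution (R3), Tobias Delgado is treated as also owning Beatriz Delgado's interest in Larkspur Logistics SA, giving 36% + 62% = 98%.
Chain via Ridgefield Holdings Ltd (R2): 84% × 19% = 15.96% of Oakhollow Group plc.
Chain via Larkspur Logistics SA (R2): 98% × 61% = 59.78% of Oakhollow Group plc.
Aggregating (R1): 15.96% + 59.78% = 75.74%.

75.74%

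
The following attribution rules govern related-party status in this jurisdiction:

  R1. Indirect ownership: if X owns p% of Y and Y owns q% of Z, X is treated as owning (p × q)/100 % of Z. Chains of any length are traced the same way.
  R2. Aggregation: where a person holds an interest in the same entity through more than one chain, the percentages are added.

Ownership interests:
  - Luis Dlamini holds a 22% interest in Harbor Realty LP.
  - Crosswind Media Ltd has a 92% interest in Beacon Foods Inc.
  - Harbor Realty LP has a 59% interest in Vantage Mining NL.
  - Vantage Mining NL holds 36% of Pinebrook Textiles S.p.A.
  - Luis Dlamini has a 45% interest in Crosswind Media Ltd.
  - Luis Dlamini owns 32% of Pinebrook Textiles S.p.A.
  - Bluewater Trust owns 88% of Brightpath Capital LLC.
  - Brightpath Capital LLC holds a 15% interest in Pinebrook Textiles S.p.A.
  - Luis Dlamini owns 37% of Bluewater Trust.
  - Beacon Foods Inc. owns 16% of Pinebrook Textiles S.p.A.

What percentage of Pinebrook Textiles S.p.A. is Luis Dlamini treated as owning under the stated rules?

48.1808%

Chain via Bluewater Trust → Brightpath Capital LLC (R1): 37% × 88% × 15% = 4.884% of Pinebrook Textiles S.p.A.
Chain via Crosswind Media Ltd → Beacon Foods Inc. (R1): 45% × 92% × 16% = 6.624% of Pinebrook Textiles S.p.A.
Chain via Harbor Realty LP → Vantage Mining NL (R1): 22% × 59% × 36% = 4.6728% of Pinebrook Textiles S.p.A.
Direct interest in Pinebrook Textiles S.p.A: 32%.
Aggregating (R2): 4.884% + 6.624% + 4.6728% + 32% = 48.1808%.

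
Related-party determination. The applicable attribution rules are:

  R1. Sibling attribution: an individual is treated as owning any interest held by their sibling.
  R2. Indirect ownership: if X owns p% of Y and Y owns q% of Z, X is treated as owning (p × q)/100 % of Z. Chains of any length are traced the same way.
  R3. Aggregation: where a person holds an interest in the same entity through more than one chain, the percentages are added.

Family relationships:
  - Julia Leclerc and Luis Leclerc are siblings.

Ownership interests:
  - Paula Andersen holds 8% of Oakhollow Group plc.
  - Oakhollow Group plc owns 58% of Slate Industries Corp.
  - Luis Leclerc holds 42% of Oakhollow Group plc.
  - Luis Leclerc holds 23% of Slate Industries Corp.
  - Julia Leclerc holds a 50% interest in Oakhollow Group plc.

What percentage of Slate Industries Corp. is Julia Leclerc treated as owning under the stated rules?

76.36%

By sibling attribution (R1), Julia Leclerc is treated as also owning Luis Leclerc's interest in Oakhollow Group plc, giving 50% + 42% = 92%.
By sibling attribution (R1), Julia Leclerc is treated as owning Luis Leclerc's 23% interest in Slate Industries Corp.
Chain via Oakhollow Group plc (R2): 92% × 58% = 53.36% of Slate Industries Corp.
Direct interest in Slate Industries Corp: 23%.
Aggregating (R3): 53.36% + 23% = 76.36%.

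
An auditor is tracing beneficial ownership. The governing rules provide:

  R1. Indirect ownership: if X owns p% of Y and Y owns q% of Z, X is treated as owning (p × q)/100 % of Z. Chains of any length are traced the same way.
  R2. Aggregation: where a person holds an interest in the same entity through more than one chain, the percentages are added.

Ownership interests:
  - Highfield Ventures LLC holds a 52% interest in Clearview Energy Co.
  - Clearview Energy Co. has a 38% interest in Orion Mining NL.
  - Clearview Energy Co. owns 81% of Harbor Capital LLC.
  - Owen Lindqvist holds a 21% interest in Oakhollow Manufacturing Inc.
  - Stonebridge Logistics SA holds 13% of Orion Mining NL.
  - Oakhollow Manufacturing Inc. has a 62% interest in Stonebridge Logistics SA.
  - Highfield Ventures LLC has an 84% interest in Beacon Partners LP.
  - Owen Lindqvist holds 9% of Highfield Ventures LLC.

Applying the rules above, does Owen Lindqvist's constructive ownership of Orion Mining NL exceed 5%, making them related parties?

Chain via Highfield Ventures LLC → Clearview Energy Co. (R1): 9% × 52% × 38% = 1.7784% of Orion Mining NL.
Chain via Oakhollow Manufacturing Inc. → Stonebridge Logistics SA (R1): 21% × 62% × 13% = 1.6926% of Orion Mining NL.
Aggregating (R2): 1.7784% + 1.6926% = 3.471%.
3.471% does not exceed the 5% threshold, so Owen is not a related party to Orion Mining NL.

No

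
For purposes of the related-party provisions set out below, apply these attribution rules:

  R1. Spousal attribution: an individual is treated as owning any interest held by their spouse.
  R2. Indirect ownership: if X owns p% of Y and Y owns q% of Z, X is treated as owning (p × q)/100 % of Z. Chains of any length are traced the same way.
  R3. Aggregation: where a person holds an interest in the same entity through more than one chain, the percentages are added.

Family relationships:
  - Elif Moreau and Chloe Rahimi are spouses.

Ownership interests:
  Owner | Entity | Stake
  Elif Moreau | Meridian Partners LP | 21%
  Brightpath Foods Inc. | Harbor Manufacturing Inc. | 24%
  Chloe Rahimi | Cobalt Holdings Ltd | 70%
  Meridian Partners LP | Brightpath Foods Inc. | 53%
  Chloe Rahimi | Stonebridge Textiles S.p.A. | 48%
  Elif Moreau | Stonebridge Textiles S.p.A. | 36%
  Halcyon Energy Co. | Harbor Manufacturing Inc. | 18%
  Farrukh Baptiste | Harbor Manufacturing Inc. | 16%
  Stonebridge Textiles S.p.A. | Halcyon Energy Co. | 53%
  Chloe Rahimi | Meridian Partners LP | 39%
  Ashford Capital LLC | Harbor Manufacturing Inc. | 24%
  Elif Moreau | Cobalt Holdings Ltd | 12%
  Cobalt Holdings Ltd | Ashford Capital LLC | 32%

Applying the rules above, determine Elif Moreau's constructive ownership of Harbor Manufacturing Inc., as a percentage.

21.9432%

By spousal attribution (R1), Elif Moreau is treated as also owning Chloe Rahimi's interest in Meridian Partners LP, giving 21% + 39% = 60%.
By spousal attribution (R1), Elif Moreau is treated as also owning Chloe Rahimi's interest in Cobalt Holdings Ltd, giving 12% + 70% = 82%.
By spousal attribution (R1), Elif Moreau is treated as also owning Chloe Rahimi's interest in Stonebridge Textiles S.p.A, giving 36% + 48% = 84%.
Chain via Meridian Partners LP → Brightpath Foods Inc. (R2): 60% × 53% × 24% = 7.632% of Harbor Manufacturing Inc.
Chain via Cobalt Holdings Ltd → Ashford Capital LLC (R2): 82% × 32% × 24% = 6.2976% of Harbor Manufacturing Inc.
Chain via Stonebridge Textiles S.p.A. → Halcyon Energy Co. (R2): 84% × 53% × 18% = 8.0136% of Harbor Manufacturing Inc.
Aggregating (R3): 7.632% + 6.2976% + 8.0136% = 21.9432%.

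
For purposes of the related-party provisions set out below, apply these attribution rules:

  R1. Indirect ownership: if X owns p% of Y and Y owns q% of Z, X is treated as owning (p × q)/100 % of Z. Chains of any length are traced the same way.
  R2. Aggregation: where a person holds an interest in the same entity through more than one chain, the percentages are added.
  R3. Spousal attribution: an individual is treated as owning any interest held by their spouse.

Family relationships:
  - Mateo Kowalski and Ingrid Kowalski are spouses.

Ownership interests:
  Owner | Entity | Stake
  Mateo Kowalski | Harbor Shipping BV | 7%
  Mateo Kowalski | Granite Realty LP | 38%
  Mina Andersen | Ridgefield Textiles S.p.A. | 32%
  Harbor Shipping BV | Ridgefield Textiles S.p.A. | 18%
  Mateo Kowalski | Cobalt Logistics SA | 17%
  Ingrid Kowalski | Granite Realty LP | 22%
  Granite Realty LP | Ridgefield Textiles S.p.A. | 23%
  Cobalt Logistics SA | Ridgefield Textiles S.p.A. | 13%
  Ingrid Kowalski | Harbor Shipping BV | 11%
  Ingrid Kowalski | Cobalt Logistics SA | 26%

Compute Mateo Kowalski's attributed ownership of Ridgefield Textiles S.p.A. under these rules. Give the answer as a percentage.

By spousal attribution (R3), Mateo Kowalski is treated as also owning Ingrid Kowalski's interest in Granite Realty LP, giving 38% + 22% = 60%.
By spousal attribution (R3), Mateo Kowalski is treated as also owning Ingrid Kowalski's interest in Cobalt Logistics SA, giving 17% + 26% = 43%.
By spousal attribution (R3), Mateo Kowalski is treated as also owning Ingrid Kowalski's interest in Harbor Shipping BV, giving 7% + 11% = 18%.
Chain via Granite Realty LP (R1): 60% × 23% = 13.8% of Ridgefield Textiles S.p.A.
Chain via Cobalt Logistics SA (R1): 43% × 13% = 5.59% of Ridgefield Textiles S.p.A.
Chain via Harbor Shipping BV (R1): 18% × 18% = 3.24% of Ridgefield Textiles S.p.A.
Aggregating (R2): 13.8% + 5.59% + 3.24% = 22.63%.

22.63%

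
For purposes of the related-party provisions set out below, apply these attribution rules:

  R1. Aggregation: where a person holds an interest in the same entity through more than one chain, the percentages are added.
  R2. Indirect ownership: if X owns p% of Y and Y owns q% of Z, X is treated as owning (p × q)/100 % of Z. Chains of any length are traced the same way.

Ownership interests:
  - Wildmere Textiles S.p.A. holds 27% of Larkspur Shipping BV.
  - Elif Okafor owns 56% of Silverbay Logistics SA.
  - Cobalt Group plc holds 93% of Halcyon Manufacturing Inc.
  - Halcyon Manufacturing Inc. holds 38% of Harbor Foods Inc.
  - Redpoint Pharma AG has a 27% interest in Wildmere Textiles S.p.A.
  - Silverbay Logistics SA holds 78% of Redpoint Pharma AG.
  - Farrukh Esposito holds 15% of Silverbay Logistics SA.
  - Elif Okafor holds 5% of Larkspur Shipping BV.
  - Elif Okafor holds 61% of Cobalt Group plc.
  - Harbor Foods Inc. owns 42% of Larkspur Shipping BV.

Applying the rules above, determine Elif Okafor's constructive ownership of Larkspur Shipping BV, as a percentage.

17.23838%

Chain via Silverbay Logistics SA → Redpoint Pharma AG → Wildmere Textiles S.p.A. (R2): 56% × 78% × 27% × 27% = 3.184272% of Larkspur Shipping BV.
Chain via Cobalt Group plc → Halcyon Manufacturing Inc. → Harbor Foods Inc. (R2): 61% × 93% × 38% × 42% = 9.054108% of Larkspur Shipping BV.
Direct interest in Larkspur Shipping BV: 5%.
Aggregating (R1): 3.184272% + 9.054108% + 5% = 17.23838%.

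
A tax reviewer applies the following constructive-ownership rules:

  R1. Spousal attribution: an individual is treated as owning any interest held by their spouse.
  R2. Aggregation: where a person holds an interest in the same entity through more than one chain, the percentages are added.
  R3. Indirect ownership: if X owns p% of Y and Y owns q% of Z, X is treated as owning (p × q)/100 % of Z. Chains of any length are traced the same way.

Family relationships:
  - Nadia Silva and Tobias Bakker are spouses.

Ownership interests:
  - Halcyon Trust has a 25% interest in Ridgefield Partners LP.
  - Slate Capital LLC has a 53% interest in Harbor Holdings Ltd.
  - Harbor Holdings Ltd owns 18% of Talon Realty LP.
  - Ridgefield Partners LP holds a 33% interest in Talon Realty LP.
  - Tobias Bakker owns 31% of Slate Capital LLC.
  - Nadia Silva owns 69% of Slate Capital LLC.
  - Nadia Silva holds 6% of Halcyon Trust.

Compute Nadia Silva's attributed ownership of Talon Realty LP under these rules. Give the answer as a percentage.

10.035%

By spousal attribution (R1), Nadia Silva is treated as also owning Tobias Bakker's interest in Slate Capital LLC, giving 69% + 31% = 100%.
Chain via Halcyon Trust → Ridgefield Partners LP (R3): 6% × 25% × 33% = 0.495% of Talon Realty LP.
Chain via Slate Capital LLC → Harbor Holdings Ltd (R3): 100% × 53% × 18% = 9.54% of Talon Realty LP.
Aggregating (R2): 0.495% + 9.54% = 10.035%.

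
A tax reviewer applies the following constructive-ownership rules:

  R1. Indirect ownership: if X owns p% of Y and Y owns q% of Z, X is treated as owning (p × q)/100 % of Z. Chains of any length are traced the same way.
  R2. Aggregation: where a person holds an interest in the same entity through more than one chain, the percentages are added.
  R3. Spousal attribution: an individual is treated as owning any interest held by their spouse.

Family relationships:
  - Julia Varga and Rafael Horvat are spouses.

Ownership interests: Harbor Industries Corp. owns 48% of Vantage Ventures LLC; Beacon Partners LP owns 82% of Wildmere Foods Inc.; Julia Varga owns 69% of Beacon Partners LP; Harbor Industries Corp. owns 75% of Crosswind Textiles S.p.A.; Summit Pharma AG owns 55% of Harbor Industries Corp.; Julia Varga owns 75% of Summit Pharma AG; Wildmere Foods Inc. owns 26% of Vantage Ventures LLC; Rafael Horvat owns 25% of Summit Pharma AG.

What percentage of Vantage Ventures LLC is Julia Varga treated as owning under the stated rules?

41.1108%

By spousal attribution (R3), Julia Varga is treated as also owning Rafael Horvat's interest in Summit Pharma AG, giving 75% + 25% = 100%.
Chain via Summit Pharma AG → Harbor Industries Corp. (R1): 100% × 55% × 48% = 26.4% of Vantage Ventures LLC.
Chain via Beacon Partners LP → Wildmere Foods Inc. (R1): 69% × 82% × 26% = 14.7108% of Vantage Ventures LLC.
Aggregating (R2): 26.4% + 14.7108% = 41.1108%.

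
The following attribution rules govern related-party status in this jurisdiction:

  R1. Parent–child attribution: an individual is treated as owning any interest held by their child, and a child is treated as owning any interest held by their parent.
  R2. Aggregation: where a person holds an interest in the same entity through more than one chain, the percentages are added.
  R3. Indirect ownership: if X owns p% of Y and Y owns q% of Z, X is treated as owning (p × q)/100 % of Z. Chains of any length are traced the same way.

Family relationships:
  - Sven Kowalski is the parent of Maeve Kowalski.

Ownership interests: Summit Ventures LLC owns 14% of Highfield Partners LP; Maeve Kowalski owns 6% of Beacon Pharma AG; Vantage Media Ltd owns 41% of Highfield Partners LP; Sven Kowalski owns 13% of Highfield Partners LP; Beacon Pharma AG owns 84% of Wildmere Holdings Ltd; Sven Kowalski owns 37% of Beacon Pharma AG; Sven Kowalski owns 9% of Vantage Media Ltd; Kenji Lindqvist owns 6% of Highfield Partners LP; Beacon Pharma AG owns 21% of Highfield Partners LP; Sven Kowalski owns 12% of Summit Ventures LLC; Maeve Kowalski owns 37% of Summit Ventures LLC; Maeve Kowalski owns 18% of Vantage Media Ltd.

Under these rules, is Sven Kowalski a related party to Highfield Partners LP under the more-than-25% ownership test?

By parent–child attribution (R1), Sven Kowalski is treated as also owning Maeve Kowalski's interest in Beacon Pharma AG, giving 37% + 6% = 43%.
By parent–child attribution (R1), Sven Kowalski is treated as also owning Maeve Kowalski's interest in Vantage Media Ltd, giving 9% + 18% = 27%.
By parent–child attribution (R1), Sven Kowalski is treated as also owning Maeve Kowalski's interest in Summit Ventures LLC, giving 12% + 37% = 49%.
Chain via Beacon Pharma AG (R3): 43% × 21% = 9.03% of Highfield Partners LP.
Chain via Vantage Media Ltd (R3): 27% × 41% = 11.07% of Highfield Partners LP.
Chain via Summit Ventures LLC (R3): 49% × 14% = 6.86% of Highfield Partners LP.
Direct interest in Highfield Partners LP: 13%.
Aggregating (R2): 9.03% + 11.07% + 6.86% + 13% = 39.96%.
39.96% exceeds the 25% threshold, so Sven is a related party to Highfield Partners LP.

Yes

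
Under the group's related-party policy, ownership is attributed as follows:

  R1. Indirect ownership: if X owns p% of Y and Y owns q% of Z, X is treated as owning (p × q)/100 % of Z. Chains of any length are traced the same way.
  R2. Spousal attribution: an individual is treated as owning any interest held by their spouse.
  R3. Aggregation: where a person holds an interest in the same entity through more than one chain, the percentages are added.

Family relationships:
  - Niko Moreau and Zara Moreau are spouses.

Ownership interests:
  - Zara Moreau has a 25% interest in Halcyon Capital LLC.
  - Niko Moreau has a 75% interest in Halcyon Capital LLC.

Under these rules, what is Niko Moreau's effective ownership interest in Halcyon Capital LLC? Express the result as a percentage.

100%

By spousal attribution (R2), Niko Moreau is treated as also owning Zara Moreau's interest in Halcyon Capital LLC, giving 75% + 25% = 100%.
Direct interest in Halcyon Capital LLC: 100%.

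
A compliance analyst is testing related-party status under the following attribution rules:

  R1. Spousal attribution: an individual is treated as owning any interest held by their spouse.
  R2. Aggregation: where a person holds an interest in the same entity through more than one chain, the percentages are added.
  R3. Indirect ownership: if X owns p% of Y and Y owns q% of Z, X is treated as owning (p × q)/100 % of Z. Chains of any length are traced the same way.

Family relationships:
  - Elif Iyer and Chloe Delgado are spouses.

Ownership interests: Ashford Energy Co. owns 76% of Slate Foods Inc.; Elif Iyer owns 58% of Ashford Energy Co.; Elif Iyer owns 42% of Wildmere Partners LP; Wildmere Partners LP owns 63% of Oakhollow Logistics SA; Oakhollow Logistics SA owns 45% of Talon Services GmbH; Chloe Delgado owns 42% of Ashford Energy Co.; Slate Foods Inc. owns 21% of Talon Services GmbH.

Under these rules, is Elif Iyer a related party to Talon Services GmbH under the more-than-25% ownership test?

Yes

By spousal attribution (R1), Elif Iyer is treated as also owning Chloe Delgado's interest in Ashford Energy Co, giving 58% + 42% = 100%.
Chain via Ashford Energy Co. → Slate Foods Inc. (R3): 100% × 76% × 21% = 15.96% of Talon Services GmbH.
Chain via Wildmere Partners LP → Oakhollow Logistics SA (R3): 42% × 63% × 45% = 11.907% of Talon Services GmbH.
Aggregating (R2): 15.96% + 11.907% = 27.867%.
27.867% exceeds the 25% threshold, so Elif is a related party to Talon Services GmbH.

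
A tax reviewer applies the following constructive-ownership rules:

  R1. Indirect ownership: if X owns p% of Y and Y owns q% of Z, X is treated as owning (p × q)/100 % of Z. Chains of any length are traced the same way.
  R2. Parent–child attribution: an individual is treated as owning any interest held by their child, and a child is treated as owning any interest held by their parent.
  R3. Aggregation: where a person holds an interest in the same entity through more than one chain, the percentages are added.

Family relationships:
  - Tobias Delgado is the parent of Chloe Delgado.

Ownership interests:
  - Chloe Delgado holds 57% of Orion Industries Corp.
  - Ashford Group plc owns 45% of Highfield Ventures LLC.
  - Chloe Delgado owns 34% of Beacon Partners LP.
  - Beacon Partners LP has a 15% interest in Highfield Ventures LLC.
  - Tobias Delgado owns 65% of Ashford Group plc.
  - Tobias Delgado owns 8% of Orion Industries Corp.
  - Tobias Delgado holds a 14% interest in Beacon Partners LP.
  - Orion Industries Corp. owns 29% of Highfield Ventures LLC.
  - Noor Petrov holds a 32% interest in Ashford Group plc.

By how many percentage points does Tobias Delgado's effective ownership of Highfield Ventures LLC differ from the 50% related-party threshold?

5.3

By parent–child attribution (R2), Tobias Delgado is treated as also owning Chloe Delgado's interest in Beacon Partners LP, giving 14% + 34% = 48%.
By parent–child attribution (R2), Tobias Delgado is treated as also owning Chloe Delgado's interest in Orion Industries Corp, giving 8% + 57% = 65%.
Chain via Ashford Group plc (R1): 65% × 45% = 29.25% of Highfield Ventures LLC.
Chain via Beacon Partners LP (R1): 48% × 15% = 7.2% of Highfield Ventures LLC.
Chain via Orion Industries Corp. (R1): 65% × 29% = 18.85% of Highfield Ventures LLC.
Aggregating (R3): 29.25% + 7.2% + 18.85% = 55.3%.
55.3% exceeds the 50% threshold by 5.3 percentage points.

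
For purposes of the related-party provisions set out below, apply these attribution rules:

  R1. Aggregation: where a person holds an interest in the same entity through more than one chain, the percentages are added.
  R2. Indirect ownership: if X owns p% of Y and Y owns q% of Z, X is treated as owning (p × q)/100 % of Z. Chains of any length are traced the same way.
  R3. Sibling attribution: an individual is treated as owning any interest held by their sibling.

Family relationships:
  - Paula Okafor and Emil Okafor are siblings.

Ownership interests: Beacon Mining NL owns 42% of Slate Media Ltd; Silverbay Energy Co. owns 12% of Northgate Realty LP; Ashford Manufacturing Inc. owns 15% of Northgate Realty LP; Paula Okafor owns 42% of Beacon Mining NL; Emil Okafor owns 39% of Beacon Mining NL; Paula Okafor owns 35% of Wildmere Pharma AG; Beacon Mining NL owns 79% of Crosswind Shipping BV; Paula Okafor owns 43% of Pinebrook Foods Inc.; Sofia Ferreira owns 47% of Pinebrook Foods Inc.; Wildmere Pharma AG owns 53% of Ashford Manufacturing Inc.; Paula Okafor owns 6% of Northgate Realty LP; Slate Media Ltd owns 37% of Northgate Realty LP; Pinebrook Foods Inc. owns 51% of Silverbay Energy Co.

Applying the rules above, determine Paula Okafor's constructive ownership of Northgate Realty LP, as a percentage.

24.0015%

By sibling attribution (R3), Paula Okafor is treated as also owning Emil Okafor's interest in Beacon Mining NL, giving 42% + 39% = 81%.
Chain via Pinebrook Foods Inc. → Silverbay Energy Co. (R2): 43% × 51% × 12% = 2.6316% of Northgate Realty LP.
Chain via Wildmere Pharma AG → Ashford Manufacturing Inc. (R2): 35% × 53% × 15% = 2.7825% of Northgate Realty LP.
Chain via Beacon Mining NL → Slate Media Ltd (R2): 81% × 42% × 37% = 12.5874% of Northgate Realty LP.
Direct interest in Northgate Realty LP: 6%.
Aggregating (R1): 2.6316% + 2.7825% + 12.5874% + 6% = 24.0015%.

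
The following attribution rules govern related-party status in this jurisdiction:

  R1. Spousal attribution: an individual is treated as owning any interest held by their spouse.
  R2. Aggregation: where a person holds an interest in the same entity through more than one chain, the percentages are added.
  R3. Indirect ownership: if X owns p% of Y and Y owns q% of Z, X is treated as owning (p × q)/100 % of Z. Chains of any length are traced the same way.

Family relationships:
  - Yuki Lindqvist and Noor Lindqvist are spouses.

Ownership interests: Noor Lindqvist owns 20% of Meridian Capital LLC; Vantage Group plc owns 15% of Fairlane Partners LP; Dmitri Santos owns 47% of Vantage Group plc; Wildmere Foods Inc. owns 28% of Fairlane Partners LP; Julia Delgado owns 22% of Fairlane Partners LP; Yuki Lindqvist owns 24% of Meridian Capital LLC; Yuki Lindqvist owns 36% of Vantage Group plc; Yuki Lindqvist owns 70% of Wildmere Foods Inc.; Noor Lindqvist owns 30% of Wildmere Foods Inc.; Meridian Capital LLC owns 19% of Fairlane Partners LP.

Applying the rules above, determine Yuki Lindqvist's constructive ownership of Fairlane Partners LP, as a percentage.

41.76%

By spousal attribution (R1), Yuki Lindqvist is treated as also owning Noor Lindqvist's interest in Meridian Capital LLC, giving 24% + 20% = 44%.
By spousal attribution (R1), Yuki Lindqvist is treated as also owning Noor Lindqvist's interest in Wildmere Foods Inc, giving 70% + 30% = 100%.
Chain via Meridian Capital LLC (R3): 44% × 19% = 8.36% of Fairlane Partners LP.
Chain via Wildmere Foods Inc. (R3): 100% × 28% = 28% of Fairlane Partners LP.
Chain via Vantage Group plc (R3): 36% × 15% = 5.4% of Fairlane Partners LP.
Aggregating (R2): 8.36% + 28% + 5.4% = 41.76%.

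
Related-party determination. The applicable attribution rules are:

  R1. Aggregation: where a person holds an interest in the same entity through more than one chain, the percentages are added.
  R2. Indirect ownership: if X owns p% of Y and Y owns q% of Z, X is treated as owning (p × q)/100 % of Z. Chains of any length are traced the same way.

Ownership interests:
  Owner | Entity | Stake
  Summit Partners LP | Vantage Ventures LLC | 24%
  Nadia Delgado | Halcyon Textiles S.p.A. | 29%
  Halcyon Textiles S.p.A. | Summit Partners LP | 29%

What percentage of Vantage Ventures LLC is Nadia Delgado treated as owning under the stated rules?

Chain via Halcyon Textiles S.p.A. → Summit Partners LP (R2): 29% × 29% × 24% = 2.0184% of Vantage Ventures LLC.

2.0184%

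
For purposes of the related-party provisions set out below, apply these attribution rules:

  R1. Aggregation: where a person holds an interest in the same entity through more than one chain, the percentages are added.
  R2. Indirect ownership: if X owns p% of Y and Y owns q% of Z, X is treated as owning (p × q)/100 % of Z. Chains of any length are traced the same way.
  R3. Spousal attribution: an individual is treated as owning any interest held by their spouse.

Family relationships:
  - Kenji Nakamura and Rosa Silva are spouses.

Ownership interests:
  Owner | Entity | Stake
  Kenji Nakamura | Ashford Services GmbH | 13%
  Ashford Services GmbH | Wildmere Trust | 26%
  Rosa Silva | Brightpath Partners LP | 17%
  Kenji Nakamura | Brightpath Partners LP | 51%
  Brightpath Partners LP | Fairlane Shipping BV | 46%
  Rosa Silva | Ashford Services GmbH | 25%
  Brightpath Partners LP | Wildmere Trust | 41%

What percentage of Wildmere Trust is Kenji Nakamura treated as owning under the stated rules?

37.76%

By spousal attribution (R3), Kenji Nakamura is treated as also owning Rosa Silva's interest in Ashford Services GmbH, giving 13% + 25% = 38%.
By spousal attribution (R3), Kenji Nakamura is treated as also owning Rosa Silva's interest in Brightpath Partners LP, giving 51% + 17% = 68%.
Chain via Ashford Services GmbH (R2): 38% × 26% = 9.88% of Wildmere Trust.
Chain via Brightpath Partners LP (R2): 68% × 41% = 27.88% of Wildmere Trust.
Aggregating (R1): 9.88% + 27.88% = 37.76%.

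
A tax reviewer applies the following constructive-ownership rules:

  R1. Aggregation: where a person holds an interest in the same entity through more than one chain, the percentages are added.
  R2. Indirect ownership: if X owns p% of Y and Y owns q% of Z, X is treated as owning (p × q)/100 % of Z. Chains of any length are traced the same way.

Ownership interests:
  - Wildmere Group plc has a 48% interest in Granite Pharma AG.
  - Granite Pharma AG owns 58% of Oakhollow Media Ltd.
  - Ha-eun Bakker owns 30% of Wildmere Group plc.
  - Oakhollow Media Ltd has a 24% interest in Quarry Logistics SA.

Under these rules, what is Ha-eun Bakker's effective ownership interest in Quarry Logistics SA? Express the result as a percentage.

2.00448%

Chain via Wildmere Group plc → Granite Pharma AG → Oakhollow Media Ltd (R2): 30% × 48% × 58% × 24% = 2.00448% of Quarry Logistics SA.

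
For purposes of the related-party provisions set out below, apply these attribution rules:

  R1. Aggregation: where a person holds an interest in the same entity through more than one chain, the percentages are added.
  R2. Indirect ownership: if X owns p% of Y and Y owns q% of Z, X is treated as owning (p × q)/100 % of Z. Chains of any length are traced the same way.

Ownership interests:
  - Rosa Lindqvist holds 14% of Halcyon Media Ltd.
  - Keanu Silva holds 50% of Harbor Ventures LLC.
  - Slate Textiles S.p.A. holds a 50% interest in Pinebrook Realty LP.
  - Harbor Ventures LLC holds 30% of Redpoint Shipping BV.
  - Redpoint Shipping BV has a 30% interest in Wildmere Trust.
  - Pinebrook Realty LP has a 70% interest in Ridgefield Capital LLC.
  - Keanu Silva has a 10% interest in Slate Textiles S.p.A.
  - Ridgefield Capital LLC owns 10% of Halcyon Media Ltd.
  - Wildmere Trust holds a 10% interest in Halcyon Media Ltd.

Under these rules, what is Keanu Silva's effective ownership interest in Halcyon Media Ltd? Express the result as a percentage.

0.8%

Chain via Harbor Ventures LLC → Redpoint Shipping BV → Wildmere Trust (R2): 50% × 30% × 30% × 10% = 0.45% of Halcyon Media Ltd.
Chain via Slate Textiles S.p.A. → Pinebrook Realty LP → Ridgefield Capital LLC (R2): 10% × 50% × 70% × 10% = 0.35% of Halcyon Media Ltd.
Aggregating (R1): 0.45% + 0.35% = 0.8%.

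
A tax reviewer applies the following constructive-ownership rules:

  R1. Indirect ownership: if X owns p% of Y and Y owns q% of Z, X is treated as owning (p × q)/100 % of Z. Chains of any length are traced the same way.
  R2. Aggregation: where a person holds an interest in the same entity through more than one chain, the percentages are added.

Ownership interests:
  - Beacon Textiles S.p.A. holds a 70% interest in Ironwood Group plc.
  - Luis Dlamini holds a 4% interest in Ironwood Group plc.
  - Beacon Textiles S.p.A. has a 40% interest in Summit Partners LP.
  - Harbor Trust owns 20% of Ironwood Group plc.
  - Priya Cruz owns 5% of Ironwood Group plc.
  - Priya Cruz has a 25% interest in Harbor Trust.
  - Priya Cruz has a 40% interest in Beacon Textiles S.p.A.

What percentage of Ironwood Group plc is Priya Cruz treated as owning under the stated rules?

Chain via Harbor Trust (R1): 25% × 20% = 5% of Ironwood Group plc.
Chain via Beacon Textiles S.p.A. (R1): 40% × 70% = 28% of Ironwood Group plc.
Direct interest in Ironwood Group plc: 5%.
Aggregating (R2): 5% + 28% + 5% = 38%.

38%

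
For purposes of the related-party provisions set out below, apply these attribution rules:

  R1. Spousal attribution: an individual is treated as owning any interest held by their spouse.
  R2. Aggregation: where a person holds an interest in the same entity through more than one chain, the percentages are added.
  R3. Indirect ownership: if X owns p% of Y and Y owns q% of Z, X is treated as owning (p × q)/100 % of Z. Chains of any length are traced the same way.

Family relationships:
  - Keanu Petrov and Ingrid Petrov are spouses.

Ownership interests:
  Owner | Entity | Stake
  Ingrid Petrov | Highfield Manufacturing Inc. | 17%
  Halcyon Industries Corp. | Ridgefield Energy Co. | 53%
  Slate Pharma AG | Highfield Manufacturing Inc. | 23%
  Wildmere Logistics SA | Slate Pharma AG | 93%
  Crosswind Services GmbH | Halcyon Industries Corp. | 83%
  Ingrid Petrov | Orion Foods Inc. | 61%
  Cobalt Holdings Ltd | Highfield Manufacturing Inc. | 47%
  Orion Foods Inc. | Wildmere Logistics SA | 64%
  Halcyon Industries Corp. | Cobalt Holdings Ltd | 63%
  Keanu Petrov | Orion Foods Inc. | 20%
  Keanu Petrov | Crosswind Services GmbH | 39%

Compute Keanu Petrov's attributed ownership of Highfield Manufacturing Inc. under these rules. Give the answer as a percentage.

37.673333%

By spousal attribution (R1), Keanu Petrov is treated as also owning Ingrid Petrov's interest in Orion Foods Inc, giving 20% + 61% = 81%.
By spousal attribution (R1), Keanu Petrov is treated as owning Ingrid Petrov's 17% interest in Highfield Manufacturing Inc.
Chain via Crosswind Services GmbH → Halcyon Industries Corp. → Cobalt Holdings Ltd (R3): 39% × 83% × 63% × 47% = 9.584757% of Highfield Manufacturing Inc.
Chain via Orion Foods Inc. → Wildmere Logistics SA → Slate Pharma AG (R3): 81% × 64% × 93% × 23% = 11.088576% of Highfield Manufacturing Inc.
Direct interest in Highfield Manufacturing Inc: 17%.
Aggregating (R2): 9.584757% + 11.088576% + 17% = 37.673333%.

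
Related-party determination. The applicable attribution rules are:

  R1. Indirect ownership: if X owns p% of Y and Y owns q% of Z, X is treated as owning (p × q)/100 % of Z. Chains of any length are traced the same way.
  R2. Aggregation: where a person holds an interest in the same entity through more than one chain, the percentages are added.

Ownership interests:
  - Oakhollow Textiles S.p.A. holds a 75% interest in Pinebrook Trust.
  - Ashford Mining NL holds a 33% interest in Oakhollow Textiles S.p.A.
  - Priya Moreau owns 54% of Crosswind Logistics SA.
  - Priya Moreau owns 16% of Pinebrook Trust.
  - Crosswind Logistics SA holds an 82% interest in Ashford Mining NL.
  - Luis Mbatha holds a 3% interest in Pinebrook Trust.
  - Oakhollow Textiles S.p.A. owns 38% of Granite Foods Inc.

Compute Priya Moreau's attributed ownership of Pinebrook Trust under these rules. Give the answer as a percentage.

26.9593%

Chain via Crosswind Logistics SA → Ashford Mining NL → Oakhollow Textiles S.p.A. (R1): 54% × 82% × 33% × 75% = 10.9593% of Pinebrook Trust.
Direct interest in Pinebrook Trust: 16%.
Aggregating (R2): 10.9593% + 16% = 26.9593%.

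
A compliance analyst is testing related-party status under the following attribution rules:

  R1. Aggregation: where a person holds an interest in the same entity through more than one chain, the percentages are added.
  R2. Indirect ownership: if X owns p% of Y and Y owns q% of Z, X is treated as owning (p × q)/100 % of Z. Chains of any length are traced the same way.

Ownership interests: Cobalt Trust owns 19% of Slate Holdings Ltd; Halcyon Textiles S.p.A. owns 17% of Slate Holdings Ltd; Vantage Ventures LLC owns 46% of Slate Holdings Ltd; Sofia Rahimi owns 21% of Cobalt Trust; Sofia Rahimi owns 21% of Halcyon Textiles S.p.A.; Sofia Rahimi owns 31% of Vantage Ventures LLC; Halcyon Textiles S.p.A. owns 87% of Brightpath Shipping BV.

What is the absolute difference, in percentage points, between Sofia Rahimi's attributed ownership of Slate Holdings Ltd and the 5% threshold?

Chain via Vantage Ventures LLC (R2): 31% × 46% = 14.26% of Slate Holdings Ltd.
Chain via Halcyon Textiles S.p.A. (R2): 21% × 17% = 3.57% of Slate Holdings Ltd.
Chain via Cobalt Trust (R2): 21% × 19% = 3.99% of Slate Holdings Ltd.
Aggregating (R1): 14.26% + 3.57% + 3.99% = 21.82%.
21.82% exceeds the 5% threshold by 16.82 percentage points.

16.82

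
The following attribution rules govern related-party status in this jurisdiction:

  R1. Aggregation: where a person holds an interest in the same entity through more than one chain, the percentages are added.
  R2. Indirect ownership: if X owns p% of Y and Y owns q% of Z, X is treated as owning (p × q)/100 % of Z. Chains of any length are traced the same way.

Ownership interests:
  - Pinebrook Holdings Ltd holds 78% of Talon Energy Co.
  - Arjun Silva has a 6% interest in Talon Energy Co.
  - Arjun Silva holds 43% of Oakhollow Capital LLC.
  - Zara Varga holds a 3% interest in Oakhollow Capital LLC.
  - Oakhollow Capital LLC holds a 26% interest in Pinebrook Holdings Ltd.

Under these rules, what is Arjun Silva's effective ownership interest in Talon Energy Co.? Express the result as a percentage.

14.7204%

Chain via Oakhollow Capital LLC → Pinebrook Holdings Ltd (R2): 43% × 26% × 78% = 8.7204% of Talon Energy Co.
Direct interest in Talon Energy Co: 6%.
Aggregating (R1): 8.7204% + 6% = 14.7204%.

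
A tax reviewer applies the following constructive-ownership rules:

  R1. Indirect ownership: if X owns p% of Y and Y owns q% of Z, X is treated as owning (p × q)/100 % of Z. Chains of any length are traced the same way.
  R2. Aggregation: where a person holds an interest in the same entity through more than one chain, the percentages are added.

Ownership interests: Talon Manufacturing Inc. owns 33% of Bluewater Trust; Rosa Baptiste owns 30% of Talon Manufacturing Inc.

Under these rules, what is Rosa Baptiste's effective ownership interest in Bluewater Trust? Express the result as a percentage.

9.9%

Chain via Talon Manufacturing Inc. (R1): 30% × 33% = 9.9% of Bluewater Trust.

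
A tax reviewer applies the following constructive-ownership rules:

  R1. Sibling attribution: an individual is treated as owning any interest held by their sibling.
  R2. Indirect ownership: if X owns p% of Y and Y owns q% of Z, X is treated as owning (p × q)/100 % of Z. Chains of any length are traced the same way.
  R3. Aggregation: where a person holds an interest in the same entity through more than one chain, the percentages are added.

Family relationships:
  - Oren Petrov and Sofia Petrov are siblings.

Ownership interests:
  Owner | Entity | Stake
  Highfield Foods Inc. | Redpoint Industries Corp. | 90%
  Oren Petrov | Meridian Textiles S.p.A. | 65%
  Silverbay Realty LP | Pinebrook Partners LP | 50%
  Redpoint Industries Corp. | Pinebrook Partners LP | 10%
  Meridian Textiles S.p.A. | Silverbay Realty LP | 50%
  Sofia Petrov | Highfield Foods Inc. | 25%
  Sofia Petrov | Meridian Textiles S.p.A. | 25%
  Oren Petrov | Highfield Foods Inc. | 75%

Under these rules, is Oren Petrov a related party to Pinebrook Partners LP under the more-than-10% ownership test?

By sibling attribution (R1), Oren Petrov is treated as also owning Sofia Petrov's interest in Highfield Foods Inc, giving 75% + 25% = 100%.
By sibling attribution (R1), Oren Petrov is treated as also owning Sofia Petrov's interest in Meridian Textiles S.p.A, giving 65% + 25% = 90%.
Chain via Highfield Foods Inc. → Redpoint Industries Corp. (R2): 100% × 90% × 10% = 9% of Pinebrook Partners LP.
Chain via Meridian Textiles S.p.A. → Silverbay Realty LP (R2): 90% × 50% × 50% = 22.5% of Pinebrook Partners LP.
Aggregating (R3): 9% + 22.5% = 31.5%.
31.5% exceeds the 10% threshold, so Oren is a related party to Pinebrook Partners LP.

Yes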